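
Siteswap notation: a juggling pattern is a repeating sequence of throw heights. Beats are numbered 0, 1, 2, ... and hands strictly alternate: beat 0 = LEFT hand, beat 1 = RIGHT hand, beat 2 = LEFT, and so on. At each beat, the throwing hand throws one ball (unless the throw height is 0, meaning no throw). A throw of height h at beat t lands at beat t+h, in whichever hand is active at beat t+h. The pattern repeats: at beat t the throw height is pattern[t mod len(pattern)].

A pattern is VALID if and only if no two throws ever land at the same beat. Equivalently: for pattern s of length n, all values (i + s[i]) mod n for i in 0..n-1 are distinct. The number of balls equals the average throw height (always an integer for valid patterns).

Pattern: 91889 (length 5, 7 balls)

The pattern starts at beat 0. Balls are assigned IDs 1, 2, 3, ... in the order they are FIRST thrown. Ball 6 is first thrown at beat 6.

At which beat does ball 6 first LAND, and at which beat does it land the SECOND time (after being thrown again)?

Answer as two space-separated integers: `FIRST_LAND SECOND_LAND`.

Answer: 7 15

Derivation:
Beat 0 (L): throw ball1 h=9 -> lands@9:R; in-air after throw: [b1@9:R]
Beat 1 (R): throw ball2 h=1 -> lands@2:L; in-air after throw: [b2@2:L b1@9:R]
Beat 2 (L): throw ball2 h=8 -> lands@10:L; in-air after throw: [b1@9:R b2@10:L]
Beat 3 (R): throw ball3 h=8 -> lands@11:R; in-air after throw: [b1@9:R b2@10:L b3@11:R]
Beat 4 (L): throw ball4 h=9 -> lands@13:R; in-air after throw: [b1@9:R b2@10:L b3@11:R b4@13:R]
Beat 5 (R): throw ball5 h=9 -> lands@14:L; in-air after throw: [b1@9:R b2@10:L b3@11:R b4@13:R b5@14:L]
Beat 6 (L): throw ball6 h=1 -> lands@7:R; in-air after throw: [b6@7:R b1@9:R b2@10:L b3@11:R b4@13:R b5@14:L]
Beat 7 (R): throw ball6 h=8 -> lands@15:R; in-air after throw: [b1@9:R b2@10:L b3@11:R b4@13:R b5@14:L b6@15:R]
Beat 8 (L): throw ball7 h=8 -> lands@16:L; in-air after throw: [b1@9:R b2@10:L b3@11:R b4@13:R b5@14:L b6@15:R b7@16:L]
Beat 9 (R): throw ball1 h=9 -> lands@18:L; in-air after throw: [b2@10:L b3@11:R b4@13:R b5@14:L b6@15:R b7@16:L b1@18:L]
Beat 10 (L): throw ball2 h=9 -> lands@19:R; in-air after throw: [b3@11:R b4@13:R b5@14:L b6@15:R b7@16:L b1@18:L b2@19:R]
Beat 11 (R): throw ball3 h=1 -> lands@12:L; in-air after throw: [b3@12:L b4@13:R b5@14:L b6@15:R b7@16:L b1@18:L b2@19:R]
Beat 12 (L): throw ball3 h=8 -> lands@20:L; in-air after throw: [b4@13:R b5@14:L b6@15:R b7@16:L b1@18:L b2@19:R b3@20:L]
Beat 13 (R): throw ball4 h=8 -> lands@21:R; in-air after throw: [b5@14:L b6@15:R b7@16:L b1@18:L b2@19:R b3@20:L b4@21:R]
Beat 14 (L): throw ball5 h=9 -> lands@23:R; in-air after throw: [b6@15:R b7@16:L b1@18:L b2@19:R b3@20:L b4@21:R b5@23:R]
Beat 15 (R): throw ball6 h=9 -> lands@24:L; in-air after throw: [b7@16:L b1@18:L b2@19:R b3@20:L b4@21:R b5@23:R b6@24:L]
Ball 6: thrown@6 h=1 -> first land @7; rethrown@7 h=8 -> second land @15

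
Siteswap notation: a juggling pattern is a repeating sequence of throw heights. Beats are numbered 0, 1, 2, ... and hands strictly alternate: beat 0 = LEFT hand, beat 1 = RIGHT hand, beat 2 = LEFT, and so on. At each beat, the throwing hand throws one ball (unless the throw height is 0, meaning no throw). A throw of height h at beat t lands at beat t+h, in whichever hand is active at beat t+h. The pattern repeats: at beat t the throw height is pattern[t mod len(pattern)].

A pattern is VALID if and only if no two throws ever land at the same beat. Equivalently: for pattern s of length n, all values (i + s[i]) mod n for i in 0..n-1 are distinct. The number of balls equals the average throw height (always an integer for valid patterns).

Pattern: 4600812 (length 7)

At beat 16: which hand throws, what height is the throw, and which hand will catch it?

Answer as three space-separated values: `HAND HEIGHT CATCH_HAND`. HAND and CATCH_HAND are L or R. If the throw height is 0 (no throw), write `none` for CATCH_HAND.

Beat 16: 16 mod 2 = 0, so hand = L
Throw height = pattern[16 mod 7] = pattern[2] = 0

Answer: L 0 none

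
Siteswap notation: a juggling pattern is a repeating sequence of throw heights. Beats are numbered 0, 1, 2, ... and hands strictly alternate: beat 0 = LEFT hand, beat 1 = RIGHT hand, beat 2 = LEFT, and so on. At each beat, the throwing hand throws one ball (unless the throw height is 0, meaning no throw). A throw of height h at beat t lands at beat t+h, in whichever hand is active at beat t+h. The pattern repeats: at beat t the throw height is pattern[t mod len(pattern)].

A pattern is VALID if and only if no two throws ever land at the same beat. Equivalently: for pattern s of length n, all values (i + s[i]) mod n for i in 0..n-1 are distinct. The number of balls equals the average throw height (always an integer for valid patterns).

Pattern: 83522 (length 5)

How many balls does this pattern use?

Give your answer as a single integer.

Pattern = [8, 3, 5, 2, 2], length n = 5
  position 0: throw height = 8, running sum = 8
  position 1: throw height = 3, running sum = 11
  position 2: throw height = 5, running sum = 16
  position 3: throw height = 2, running sum = 18
  position 4: throw height = 2, running sum = 20
Total sum = 20; balls = sum / n = 20 / 5 = 4

Answer: 4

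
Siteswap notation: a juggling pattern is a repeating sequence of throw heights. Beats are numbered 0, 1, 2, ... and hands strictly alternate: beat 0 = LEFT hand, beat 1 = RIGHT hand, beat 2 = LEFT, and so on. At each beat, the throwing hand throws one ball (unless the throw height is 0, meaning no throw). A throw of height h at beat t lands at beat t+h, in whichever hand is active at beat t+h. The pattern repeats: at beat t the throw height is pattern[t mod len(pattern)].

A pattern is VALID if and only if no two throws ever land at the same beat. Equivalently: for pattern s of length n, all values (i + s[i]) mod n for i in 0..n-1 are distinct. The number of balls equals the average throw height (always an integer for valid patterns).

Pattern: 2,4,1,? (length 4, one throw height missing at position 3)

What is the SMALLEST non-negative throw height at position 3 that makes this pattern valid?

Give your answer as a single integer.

Answer: 1

Derivation:
i=0: (0 + 2) mod 4 = 2
i=1: (1 + 4) mod 4 = 1
i=2: (2 + 1) mod 4 = 3
i=3: s[i]=? (unknown)
Known residues: [1, 2, 3]; need a permutation of 0..3, so missing residue r = 0
Need (3 + s) mod 4 = 0; smallest s = (0 - 3) mod 4 = 1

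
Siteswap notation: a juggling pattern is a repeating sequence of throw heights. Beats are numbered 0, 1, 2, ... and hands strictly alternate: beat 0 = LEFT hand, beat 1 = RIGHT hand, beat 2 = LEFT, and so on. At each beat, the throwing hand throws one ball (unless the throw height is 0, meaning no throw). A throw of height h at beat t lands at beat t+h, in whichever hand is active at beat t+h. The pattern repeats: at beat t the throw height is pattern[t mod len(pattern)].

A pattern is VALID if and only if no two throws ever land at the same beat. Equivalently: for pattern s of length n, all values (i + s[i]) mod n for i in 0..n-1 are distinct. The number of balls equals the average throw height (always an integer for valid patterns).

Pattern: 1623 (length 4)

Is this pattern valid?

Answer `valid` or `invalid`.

Answer: valid

Derivation:
i=0: (i + s[i]) mod n = (0 + 1) mod 4 = 1
i=1: (i + s[i]) mod n = (1 + 6) mod 4 = 3
i=2: (i + s[i]) mod n = (2 + 2) mod 4 = 0
i=3: (i + s[i]) mod n = (3 + 3) mod 4 = 2
Residues: [1, 3, 0, 2], distinct: True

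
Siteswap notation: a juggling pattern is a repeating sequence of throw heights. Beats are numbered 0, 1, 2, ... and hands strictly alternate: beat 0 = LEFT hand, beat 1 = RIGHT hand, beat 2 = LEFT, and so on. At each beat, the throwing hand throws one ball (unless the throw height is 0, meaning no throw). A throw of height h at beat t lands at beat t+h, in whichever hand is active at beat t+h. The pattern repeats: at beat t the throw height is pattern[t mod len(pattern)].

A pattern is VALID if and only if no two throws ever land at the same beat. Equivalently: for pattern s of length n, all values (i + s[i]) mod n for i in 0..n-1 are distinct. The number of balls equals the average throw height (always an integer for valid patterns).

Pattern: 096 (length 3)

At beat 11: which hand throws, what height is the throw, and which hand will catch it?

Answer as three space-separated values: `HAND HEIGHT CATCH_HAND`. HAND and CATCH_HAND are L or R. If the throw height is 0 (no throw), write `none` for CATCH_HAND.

Answer: R 6 R

Derivation:
Beat 11: 11 mod 2 = 1, so hand = R
Throw height = pattern[11 mod 3] = pattern[2] = 6
Lands at beat 11+6=17, 17 mod 2 = 1, so catch hand = R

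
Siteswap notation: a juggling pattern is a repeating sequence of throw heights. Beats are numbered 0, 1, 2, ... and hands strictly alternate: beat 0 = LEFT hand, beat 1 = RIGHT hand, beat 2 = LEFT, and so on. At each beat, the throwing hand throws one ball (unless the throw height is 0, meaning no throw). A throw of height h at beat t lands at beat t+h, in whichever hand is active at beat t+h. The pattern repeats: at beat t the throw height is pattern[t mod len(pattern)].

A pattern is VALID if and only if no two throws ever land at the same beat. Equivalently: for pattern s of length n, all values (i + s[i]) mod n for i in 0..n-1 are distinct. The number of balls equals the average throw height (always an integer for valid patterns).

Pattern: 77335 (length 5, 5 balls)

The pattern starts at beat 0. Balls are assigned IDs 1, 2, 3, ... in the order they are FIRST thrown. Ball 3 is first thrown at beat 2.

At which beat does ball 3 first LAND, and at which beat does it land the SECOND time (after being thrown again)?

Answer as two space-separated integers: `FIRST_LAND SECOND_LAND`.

Answer: 5 12

Derivation:
Beat 0 (L): throw ball1 h=7 -> lands@7:R; in-air after throw: [b1@7:R]
Beat 1 (R): throw ball2 h=7 -> lands@8:L; in-air after throw: [b1@7:R b2@8:L]
Beat 2 (L): throw ball3 h=3 -> lands@5:R; in-air after throw: [b3@5:R b1@7:R b2@8:L]
Beat 3 (R): throw ball4 h=3 -> lands@6:L; in-air after throw: [b3@5:R b4@6:L b1@7:R b2@8:L]
Beat 4 (L): throw ball5 h=5 -> lands@9:R; in-air after throw: [b3@5:R b4@6:L b1@7:R b2@8:L b5@9:R]
Beat 5 (R): throw ball3 h=7 -> lands@12:L; in-air after throw: [b4@6:L b1@7:R b2@8:L b5@9:R b3@12:L]
Beat 6 (L): throw ball4 h=7 -> lands@13:R; in-air after throw: [b1@7:R b2@8:L b5@9:R b3@12:L b4@13:R]
Beat 7 (R): throw ball1 h=3 -> lands@10:L; in-air after throw: [b2@8:L b5@9:R b1@10:L b3@12:L b4@13:R]
Beat 8 (L): throw ball2 h=3 -> lands@11:R; in-air after throw: [b5@9:R b1@10:L b2@11:R b3@12:L b4@13:R]
Beat 9 (R): throw ball5 h=5 -> lands@14:L; in-air after throw: [b1@10:L b2@11:R b3@12:L b4@13:R b5@14:L]
Beat 10 (L): throw ball1 h=7 -> lands@17:R; in-air after throw: [b2@11:R b3@12:L b4@13:R b5@14:L b1@17:R]
Beat 11 (R): throw ball2 h=7 -> lands@18:L; in-air after throw: [b3@12:L b4@13:R b5@14:L b1@17:R b2@18:L]
Beat 12 (L): throw ball3 h=3 -> lands@15:R; in-air after throw: [b4@13:R b5@14:L b3@15:R b1@17:R b2@18:L]
Ball 3: thrown@2 h=3 -> first land @5; rethrown@5 h=7 -> second land @12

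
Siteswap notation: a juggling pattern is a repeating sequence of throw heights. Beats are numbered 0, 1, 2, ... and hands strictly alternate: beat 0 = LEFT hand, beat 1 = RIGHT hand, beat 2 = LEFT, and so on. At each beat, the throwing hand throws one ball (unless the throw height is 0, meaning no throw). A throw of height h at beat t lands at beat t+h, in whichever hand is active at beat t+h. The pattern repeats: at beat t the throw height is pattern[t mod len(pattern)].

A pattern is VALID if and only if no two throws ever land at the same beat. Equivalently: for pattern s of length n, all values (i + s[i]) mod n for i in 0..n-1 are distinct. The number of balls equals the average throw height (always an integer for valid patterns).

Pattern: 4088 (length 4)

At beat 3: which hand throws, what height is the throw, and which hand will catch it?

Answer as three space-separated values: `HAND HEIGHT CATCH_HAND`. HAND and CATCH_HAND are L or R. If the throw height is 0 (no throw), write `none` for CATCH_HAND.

Beat 3: 3 mod 2 = 1, so hand = R
Throw height = pattern[3 mod 4] = pattern[3] = 8
Lands at beat 3+8=11, 11 mod 2 = 1, so catch hand = R

Answer: R 8 R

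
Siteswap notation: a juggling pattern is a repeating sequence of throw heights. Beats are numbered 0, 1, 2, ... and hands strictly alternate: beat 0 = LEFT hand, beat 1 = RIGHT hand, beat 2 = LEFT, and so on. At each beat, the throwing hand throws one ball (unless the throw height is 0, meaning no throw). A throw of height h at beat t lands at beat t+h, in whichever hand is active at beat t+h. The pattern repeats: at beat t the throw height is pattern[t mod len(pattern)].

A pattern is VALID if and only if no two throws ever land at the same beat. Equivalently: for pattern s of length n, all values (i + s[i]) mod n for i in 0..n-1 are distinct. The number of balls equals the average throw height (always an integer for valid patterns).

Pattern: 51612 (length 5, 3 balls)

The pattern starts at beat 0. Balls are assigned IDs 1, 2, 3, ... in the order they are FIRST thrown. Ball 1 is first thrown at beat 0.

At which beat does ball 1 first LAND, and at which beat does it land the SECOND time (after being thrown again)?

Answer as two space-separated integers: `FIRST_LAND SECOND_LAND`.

Answer: 5 10

Derivation:
Beat 0 (L): throw ball1 h=5 -> lands@5:R; in-air after throw: [b1@5:R]
Beat 1 (R): throw ball2 h=1 -> lands@2:L; in-air after throw: [b2@2:L b1@5:R]
Beat 2 (L): throw ball2 h=6 -> lands@8:L; in-air after throw: [b1@5:R b2@8:L]
Beat 3 (R): throw ball3 h=1 -> lands@4:L; in-air after throw: [b3@4:L b1@5:R b2@8:L]
Beat 4 (L): throw ball3 h=2 -> lands@6:L; in-air after throw: [b1@5:R b3@6:L b2@8:L]
Beat 5 (R): throw ball1 h=5 -> lands@10:L; in-air after throw: [b3@6:L b2@8:L b1@10:L]
Beat 6 (L): throw ball3 h=1 -> lands@7:R; in-air after throw: [b3@7:R b2@8:L b1@10:L]
Beat 7 (R): throw ball3 h=6 -> lands@13:R; in-air after throw: [b2@8:L b1@10:L b3@13:R]
Beat 8 (L): throw ball2 h=1 -> lands@9:R; in-air after throw: [b2@9:R b1@10:L b3@13:R]
Beat 9 (R): throw ball2 h=2 -> lands@11:R; in-air after throw: [b1@10:L b2@11:R b3@13:R]
Beat 10 (L): throw ball1 h=5 -> lands@15:R; in-air after throw: [b2@11:R b3@13:R b1@15:R]
Ball 1: thrown@0 h=5 -> first land @5; rethrown@5 h=5 -> second land @10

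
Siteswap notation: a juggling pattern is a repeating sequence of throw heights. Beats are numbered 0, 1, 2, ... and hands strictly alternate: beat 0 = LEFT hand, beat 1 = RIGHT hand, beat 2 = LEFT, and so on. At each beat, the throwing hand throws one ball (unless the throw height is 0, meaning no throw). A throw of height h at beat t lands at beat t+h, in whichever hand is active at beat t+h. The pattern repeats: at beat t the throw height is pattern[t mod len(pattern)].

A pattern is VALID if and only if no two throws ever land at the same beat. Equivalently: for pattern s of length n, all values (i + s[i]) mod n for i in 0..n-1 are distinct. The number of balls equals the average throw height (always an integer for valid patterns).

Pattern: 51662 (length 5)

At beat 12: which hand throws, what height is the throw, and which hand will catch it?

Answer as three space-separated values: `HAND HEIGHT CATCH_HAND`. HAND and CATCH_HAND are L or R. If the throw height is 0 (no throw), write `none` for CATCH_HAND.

Answer: L 6 L

Derivation:
Beat 12: 12 mod 2 = 0, so hand = L
Throw height = pattern[12 mod 5] = pattern[2] = 6
Lands at beat 12+6=18, 18 mod 2 = 0, so catch hand = L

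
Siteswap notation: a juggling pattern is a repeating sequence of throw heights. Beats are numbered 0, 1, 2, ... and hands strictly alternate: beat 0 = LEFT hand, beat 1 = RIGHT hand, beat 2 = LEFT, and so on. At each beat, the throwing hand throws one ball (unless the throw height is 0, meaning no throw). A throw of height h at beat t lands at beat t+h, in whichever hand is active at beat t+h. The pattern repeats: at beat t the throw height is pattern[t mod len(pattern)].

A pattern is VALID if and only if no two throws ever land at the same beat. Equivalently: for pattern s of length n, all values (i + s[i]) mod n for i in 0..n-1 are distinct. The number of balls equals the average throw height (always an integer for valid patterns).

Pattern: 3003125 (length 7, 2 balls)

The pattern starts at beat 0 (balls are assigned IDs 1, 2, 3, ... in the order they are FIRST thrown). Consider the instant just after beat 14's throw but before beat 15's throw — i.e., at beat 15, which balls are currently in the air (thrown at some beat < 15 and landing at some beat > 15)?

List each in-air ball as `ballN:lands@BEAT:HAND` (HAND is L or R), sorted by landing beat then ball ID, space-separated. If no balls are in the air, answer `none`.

Beat 0 (L): throw ball1 h=3 -> lands@3:R; in-air after throw: [b1@3:R]
Beat 3 (R): throw ball1 h=3 -> lands@6:L; in-air after throw: [b1@6:L]
Beat 4 (L): throw ball2 h=1 -> lands@5:R; in-air after throw: [b2@5:R b1@6:L]
Beat 5 (R): throw ball2 h=2 -> lands@7:R; in-air after throw: [b1@6:L b2@7:R]
Beat 6 (L): throw ball1 h=5 -> lands@11:R; in-air after throw: [b2@7:R b1@11:R]
Beat 7 (R): throw ball2 h=3 -> lands@10:L; in-air after throw: [b2@10:L b1@11:R]
Beat 10 (L): throw ball2 h=3 -> lands@13:R; in-air after throw: [b1@11:R b2@13:R]
Beat 11 (R): throw ball1 h=1 -> lands@12:L; in-air after throw: [b1@12:L b2@13:R]
Beat 12 (L): throw ball1 h=2 -> lands@14:L; in-air after throw: [b2@13:R b1@14:L]
Beat 13 (R): throw ball2 h=5 -> lands@18:L; in-air after throw: [b1@14:L b2@18:L]
Beat 14 (L): throw ball1 h=3 -> lands@17:R; in-air after throw: [b1@17:R b2@18:L]

Answer: ball1:lands@17:R ball2:lands@18:L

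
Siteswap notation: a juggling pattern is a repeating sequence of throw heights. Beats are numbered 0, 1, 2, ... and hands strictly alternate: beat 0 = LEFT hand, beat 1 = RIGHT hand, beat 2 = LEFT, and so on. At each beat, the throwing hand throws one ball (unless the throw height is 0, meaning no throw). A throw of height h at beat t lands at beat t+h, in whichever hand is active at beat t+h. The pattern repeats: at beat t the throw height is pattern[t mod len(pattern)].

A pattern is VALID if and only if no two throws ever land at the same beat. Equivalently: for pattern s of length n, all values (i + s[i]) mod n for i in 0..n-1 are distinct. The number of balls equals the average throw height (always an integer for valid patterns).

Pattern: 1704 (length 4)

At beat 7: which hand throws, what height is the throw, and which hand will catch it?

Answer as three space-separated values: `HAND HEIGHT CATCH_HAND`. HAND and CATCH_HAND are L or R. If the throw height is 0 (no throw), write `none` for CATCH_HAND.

Beat 7: 7 mod 2 = 1, so hand = R
Throw height = pattern[7 mod 4] = pattern[3] = 4
Lands at beat 7+4=11, 11 mod 2 = 1, so catch hand = R

Answer: R 4 R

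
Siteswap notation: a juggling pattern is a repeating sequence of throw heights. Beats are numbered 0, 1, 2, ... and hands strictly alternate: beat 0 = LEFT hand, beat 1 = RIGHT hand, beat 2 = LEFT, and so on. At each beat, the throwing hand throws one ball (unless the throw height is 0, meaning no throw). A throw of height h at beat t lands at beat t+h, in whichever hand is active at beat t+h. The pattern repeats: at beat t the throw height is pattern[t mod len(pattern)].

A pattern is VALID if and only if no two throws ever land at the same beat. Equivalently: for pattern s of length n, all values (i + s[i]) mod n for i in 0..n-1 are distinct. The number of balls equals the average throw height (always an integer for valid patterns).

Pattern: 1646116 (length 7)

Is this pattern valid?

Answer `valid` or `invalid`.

i=0: (i + s[i]) mod n = (0 + 1) mod 7 = 1
i=1: (i + s[i]) mod n = (1 + 6) mod 7 = 0
i=2: (i + s[i]) mod n = (2 + 4) mod 7 = 6
i=3: (i + s[i]) mod n = (3 + 6) mod 7 = 2
i=4: (i + s[i]) mod n = (4 + 1) mod 7 = 5
i=5: (i + s[i]) mod n = (5 + 1) mod 7 = 6
i=6: (i + s[i]) mod n = (6 + 6) mod 7 = 5
Residues: [1, 0, 6, 2, 5, 6, 5], distinct: False

Answer: invalid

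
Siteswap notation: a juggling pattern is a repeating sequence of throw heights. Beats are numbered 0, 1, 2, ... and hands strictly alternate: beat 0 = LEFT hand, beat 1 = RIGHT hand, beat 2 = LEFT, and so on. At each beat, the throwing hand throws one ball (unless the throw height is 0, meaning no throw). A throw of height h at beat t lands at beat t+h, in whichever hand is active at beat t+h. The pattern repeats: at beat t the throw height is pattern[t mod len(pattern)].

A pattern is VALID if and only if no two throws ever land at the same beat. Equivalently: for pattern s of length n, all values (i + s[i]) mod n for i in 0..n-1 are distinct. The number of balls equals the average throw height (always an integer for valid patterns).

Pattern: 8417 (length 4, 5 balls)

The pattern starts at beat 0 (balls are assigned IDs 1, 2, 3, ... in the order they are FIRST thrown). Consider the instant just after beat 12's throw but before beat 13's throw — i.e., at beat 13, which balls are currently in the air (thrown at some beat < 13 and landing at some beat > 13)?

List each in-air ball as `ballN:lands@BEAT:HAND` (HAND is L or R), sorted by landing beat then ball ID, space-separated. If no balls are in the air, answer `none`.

Answer: ball5:lands@14:L ball1:lands@16:L ball3:lands@18:L ball4:lands@20:L

Derivation:
Beat 0 (L): throw ball1 h=8 -> lands@8:L; in-air after throw: [b1@8:L]
Beat 1 (R): throw ball2 h=4 -> lands@5:R; in-air after throw: [b2@5:R b1@8:L]
Beat 2 (L): throw ball3 h=1 -> lands@3:R; in-air after throw: [b3@3:R b2@5:R b1@8:L]
Beat 3 (R): throw ball3 h=7 -> lands@10:L; in-air after throw: [b2@5:R b1@8:L b3@10:L]
Beat 4 (L): throw ball4 h=8 -> lands@12:L; in-air after throw: [b2@5:R b1@8:L b3@10:L b4@12:L]
Beat 5 (R): throw ball2 h=4 -> lands@9:R; in-air after throw: [b1@8:L b2@9:R b3@10:L b4@12:L]
Beat 6 (L): throw ball5 h=1 -> lands@7:R; in-air after throw: [b5@7:R b1@8:L b2@9:R b3@10:L b4@12:L]
Beat 7 (R): throw ball5 h=7 -> lands@14:L; in-air after throw: [b1@8:L b2@9:R b3@10:L b4@12:L b5@14:L]
Beat 8 (L): throw ball1 h=8 -> lands@16:L; in-air after throw: [b2@9:R b3@10:L b4@12:L b5@14:L b1@16:L]
Beat 9 (R): throw ball2 h=4 -> lands@13:R; in-air after throw: [b3@10:L b4@12:L b2@13:R b5@14:L b1@16:L]
Beat 10 (L): throw ball3 h=1 -> lands@11:R; in-air after throw: [b3@11:R b4@12:L b2@13:R b5@14:L b1@16:L]
Beat 11 (R): throw ball3 h=7 -> lands@18:L; in-air after throw: [b4@12:L b2@13:R b5@14:L b1@16:L b3@18:L]
Beat 12 (L): throw ball4 h=8 -> lands@20:L; in-air after throw: [b2@13:R b5@14:L b1@16:L b3@18:L b4@20:L]
Beat 13 (R): throw ball2 h=4 -> lands@17:R; in-air after throw: [b5@14:L b1@16:L b2@17:R b3@18:L b4@20:L]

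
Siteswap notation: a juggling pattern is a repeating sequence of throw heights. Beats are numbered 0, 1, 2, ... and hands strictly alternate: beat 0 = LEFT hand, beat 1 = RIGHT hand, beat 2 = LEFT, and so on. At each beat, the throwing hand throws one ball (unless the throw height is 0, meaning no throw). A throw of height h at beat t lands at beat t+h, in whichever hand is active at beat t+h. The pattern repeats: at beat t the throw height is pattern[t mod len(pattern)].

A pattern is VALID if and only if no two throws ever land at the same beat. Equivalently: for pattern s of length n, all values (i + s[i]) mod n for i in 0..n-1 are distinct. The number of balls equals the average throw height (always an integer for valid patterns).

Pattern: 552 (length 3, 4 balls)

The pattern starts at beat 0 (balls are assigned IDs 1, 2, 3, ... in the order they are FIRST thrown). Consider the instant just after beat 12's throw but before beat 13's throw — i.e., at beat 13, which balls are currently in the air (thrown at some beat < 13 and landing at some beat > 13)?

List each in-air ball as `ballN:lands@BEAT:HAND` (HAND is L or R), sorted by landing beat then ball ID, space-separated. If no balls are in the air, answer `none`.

Answer: ball3:lands@14:L ball4:lands@15:R ball1:lands@17:R

Derivation:
Beat 0 (L): throw ball1 h=5 -> lands@5:R; in-air after throw: [b1@5:R]
Beat 1 (R): throw ball2 h=5 -> lands@6:L; in-air after throw: [b1@5:R b2@6:L]
Beat 2 (L): throw ball3 h=2 -> lands@4:L; in-air after throw: [b3@4:L b1@5:R b2@6:L]
Beat 3 (R): throw ball4 h=5 -> lands@8:L; in-air after throw: [b3@4:L b1@5:R b2@6:L b4@8:L]
Beat 4 (L): throw ball3 h=5 -> lands@9:R; in-air after throw: [b1@5:R b2@6:L b4@8:L b3@9:R]
Beat 5 (R): throw ball1 h=2 -> lands@7:R; in-air after throw: [b2@6:L b1@7:R b4@8:L b3@9:R]
Beat 6 (L): throw ball2 h=5 -> lands@11:R; in-air after throw: [b1@7:R b4@8:L b3@9:R b2@11:R]
Beat 7 (R): throw ball1 h=5 -> lands@12:L; in-air after throw: [b4@8:L b3@9:R b2@11:R b1@12:L]
Beat 8 (L): throw ball4 h=2 -> lands@10:L; in-air after throw: [b3@9:R b4@10:L b2@11:R b1@12:L]
Beat 9 (R): throw ball3 h=5 -> lands@14:L; in-air after throw: [b4@10:L b2@11:R b1@12:L b3@14:L]
Beat 10 (L): throw ball4 h=5 -> lands@15:R; in-air after throw: [b2@11:R b1@12:L b3@14:L b4@15:R]
Beat 11 (R): throw ball2 h=2 -> lands@13:R; in-air after throw: [b1@12:L b2@13:R b3@14:L b4@15:R]
Beat 12 (L): throw ball1 h=5 -> lands@17:R; in-air after throw: [b2@13:R b3@14:L b4@15:R b1@17:R]
Beat 13 (R): throw ball2 h=5 -> lands@18:L; in-air after throw: [b3@14:L b4@15:R b1@17:R b2@18:L]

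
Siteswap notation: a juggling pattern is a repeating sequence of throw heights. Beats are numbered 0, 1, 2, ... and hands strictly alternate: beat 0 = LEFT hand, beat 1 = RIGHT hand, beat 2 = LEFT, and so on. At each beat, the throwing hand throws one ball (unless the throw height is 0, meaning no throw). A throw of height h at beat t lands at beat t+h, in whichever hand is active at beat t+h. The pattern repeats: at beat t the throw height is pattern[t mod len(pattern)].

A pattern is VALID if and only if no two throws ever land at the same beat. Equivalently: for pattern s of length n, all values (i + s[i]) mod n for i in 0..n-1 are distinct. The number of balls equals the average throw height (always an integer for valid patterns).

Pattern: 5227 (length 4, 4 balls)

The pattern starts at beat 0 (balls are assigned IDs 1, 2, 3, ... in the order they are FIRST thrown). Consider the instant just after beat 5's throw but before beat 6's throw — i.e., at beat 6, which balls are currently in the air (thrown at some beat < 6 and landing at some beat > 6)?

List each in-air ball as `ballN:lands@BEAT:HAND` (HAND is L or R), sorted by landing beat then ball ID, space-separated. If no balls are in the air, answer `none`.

Answer: ball1:lands@7:R ball3:lands@9:R ball2:lands@10:L

Derivation:
Beat 0 (L): throw ball1 h=5 -> lands@5:R; in-air after throw: [b1@5:R]
Beat 1 (R): throw ball2 h=2 -> lands@3:R; in-air after throw: [b2@3:R b1@5:R]
Beat 2 (L): throw ball3 h=2 -> lands@4:L; in-air after throw: [b2@3:R b3@4:L b1@5:R]
Beat 3 (R): throw ball2 h=7 -> lands@10:L; in-air after throw: [b3@4:L b1@5:R b2@10:L]
Beat 4 (L): throw ball3 h=5 -> lands@9:R; in-air after throw: [b1@5:R b3@9:R b2@10:L]
Beat 5 (R): throw ball1 h=2 -> lands@7:R; in-air after throw: [b1@7:R b3@9:R b2@10:L]
Beat 6 (L): throw ball4 h=2 -> lands@8:L; in-air after throw: [b1@7:R b4@8:L b3@9:R b2@10:L]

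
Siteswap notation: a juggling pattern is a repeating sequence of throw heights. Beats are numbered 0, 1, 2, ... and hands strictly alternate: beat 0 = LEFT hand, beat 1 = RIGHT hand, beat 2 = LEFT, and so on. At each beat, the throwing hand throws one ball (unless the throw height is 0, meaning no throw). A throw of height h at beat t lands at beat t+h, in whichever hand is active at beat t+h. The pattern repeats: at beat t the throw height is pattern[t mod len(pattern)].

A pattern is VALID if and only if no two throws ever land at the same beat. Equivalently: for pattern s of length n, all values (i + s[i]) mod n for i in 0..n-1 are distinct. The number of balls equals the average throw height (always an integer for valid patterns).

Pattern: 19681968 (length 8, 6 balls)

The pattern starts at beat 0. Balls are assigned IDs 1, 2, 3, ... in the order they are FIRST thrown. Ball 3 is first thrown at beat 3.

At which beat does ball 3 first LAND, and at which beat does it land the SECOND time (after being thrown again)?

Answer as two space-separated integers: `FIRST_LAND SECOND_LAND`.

Answer: 11 19

Derivation:
Beat 0 (L): throw ball1 h=1 -> lands@1:R; in-air after throw: [b1@1:R]
Beat 1 (R): throw ball1 h=9 -> lands@10:L; in-air after throw: [b1@10:L]
Beat 2 (L): throw ball2 h=6 -> lands@8:L; in-air after throw: [b2@8:L b1@10:L]
Beat 3 (R): throw ball3 h=8 -> lands@11:R; in-air after throw: [b2@8:L b1@10:L b3@11:R]
Beat 4 (L): throw ball4 h=1 -> lands@5:R; in-air after throw: [b4@5:R b2@8:L b1@10:L b3@11:R]
Beat 5 (R): throw ball4 h=9 -> lands@14:L; in-air after throw: [b2@8:L b1@10:L b3@11:R b4@14:L]
Beat 6 (L): throw ball5 h=6 -> lands@12:L; in-air after throw: [b2@8:L b1@10:L b3@11:R b5@12:L b4@14:L]
Beat 7 (R): throw ball6 h=8 -> lands@15:R; in-air after throw: [b2@8:L b1@10:L b3@11:R b5@12:L b4@14:L b6@15:R]
Beat 8 (L): throw ball2 h=1 -> lands@9:R; in-air after throw: [b2@9:R b1@10:L b3@11:R b5@12:L b4@14:L b6@15:R]
Beat 9 (R): throw ball2 h=9 -> lands@18:L; in-air after throw: [b1@10:L b3@11:R b5@12:L b4@14:L b6@15:R b2@18:L]
Beat 10 (L): throw ball1 h=6 -> lands@16:L; in-air after throw: [b3@11:R b5@12:L b4@14:L b6@15:R b1@16:L b2@18:L]
Beat 11 (R): throw ball3 h=8 -> lands@19:R; in-air after throw: [b5@12:L b4@14:L b6@15:R b1@16:L b2@18:L b3@19:R]
Beat 12 (L): throw ball5 h=1 -> lands@13:R; in-air after throw: [b5@13:R b4@14:L b6@15:R b1@16:L b2@18:L b3@19:R]
Beat 13 (R): throw ball5 h=9 -> lands@22:L; in-air after throw: [b4@14:L b6@15:R b1@16:L b2@18:L b3@19:R b5@22:L]
Beat 14 (L): throw ball4 h=6 -> lands@20:L; in-air after throw: [b6@15:R b1@16:L b2@18:L b3@19:R b4@20:L b5@22:L]
Beat 15 (R): throw ball6 h=8 -> lands@23:R; in-air after throw: [b1@16:L b2@18:L b3@19:R b4@20:L b5@22:L b6@23:R]
Beat 16 (L): throw ball1 h=1 -> lands@17:R; in-air after throw: [b1@17:R b2@18:L b3@19:R b4@20:L b5@22:L b6@23:R]
Ball 3: thrown@3 h=8 -> first land @11; rethrown@11 h=8 -> second land @19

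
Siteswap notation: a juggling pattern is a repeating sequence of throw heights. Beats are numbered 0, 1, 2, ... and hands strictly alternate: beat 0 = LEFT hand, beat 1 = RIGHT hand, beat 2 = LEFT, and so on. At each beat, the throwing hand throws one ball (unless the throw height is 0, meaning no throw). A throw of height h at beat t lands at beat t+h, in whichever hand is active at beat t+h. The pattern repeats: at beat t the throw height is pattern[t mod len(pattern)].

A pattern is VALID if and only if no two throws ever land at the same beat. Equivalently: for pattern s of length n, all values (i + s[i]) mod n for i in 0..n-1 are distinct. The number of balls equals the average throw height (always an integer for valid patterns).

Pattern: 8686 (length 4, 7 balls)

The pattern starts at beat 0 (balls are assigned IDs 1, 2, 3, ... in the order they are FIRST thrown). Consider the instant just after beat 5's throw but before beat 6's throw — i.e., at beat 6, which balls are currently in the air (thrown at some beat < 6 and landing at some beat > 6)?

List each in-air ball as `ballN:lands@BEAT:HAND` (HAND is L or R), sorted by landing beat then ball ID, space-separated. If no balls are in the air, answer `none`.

Beat 0 (L): throw ball1 h=8 -> lands@8:L; in-air after throw: [b1@8:L]
Beat 1 (R): throw ball2 h=6 -> lands@7:R; in-air after throw: [b2@7:R b1@8:L]
Beat 2 (L): throw ball3 h=8 -> lands@10:L; in-air after throw: [b2@7:R b1@8:L b3@10:L]
Beat 3 (R): throw ball4 h=6 -> lands@9:R; in-air after throw: [b2@7:R b1@8:L b4@9:R b3@10:L]
Beat 4 (L): throw ball5 h=8 -> lands@12:L; in-air after throw: [b2@7:R b1@8:L b4@9:R b3@10:L b5@12:L]
Beat 5 (R): throw ball6 h=6 -> lands@11:R; in-air after throw: [b2@7:R b1@8:L b4@9:R b3@10:L b6@11:R b5@12:L]
Beat 6 (L): throw ball7 h=8 -> lands@14:L; in-air after throw: [b2@7:R b1@8:L b4@9:R b3@10:L b6@11:R b5@12:L b7@14:L]

Answer: ball2:lands@7:R ball1:lands@8:L ball4:lands@9:R ball3:lands@10:L ball6:lands@11:R ball5:lands@12:L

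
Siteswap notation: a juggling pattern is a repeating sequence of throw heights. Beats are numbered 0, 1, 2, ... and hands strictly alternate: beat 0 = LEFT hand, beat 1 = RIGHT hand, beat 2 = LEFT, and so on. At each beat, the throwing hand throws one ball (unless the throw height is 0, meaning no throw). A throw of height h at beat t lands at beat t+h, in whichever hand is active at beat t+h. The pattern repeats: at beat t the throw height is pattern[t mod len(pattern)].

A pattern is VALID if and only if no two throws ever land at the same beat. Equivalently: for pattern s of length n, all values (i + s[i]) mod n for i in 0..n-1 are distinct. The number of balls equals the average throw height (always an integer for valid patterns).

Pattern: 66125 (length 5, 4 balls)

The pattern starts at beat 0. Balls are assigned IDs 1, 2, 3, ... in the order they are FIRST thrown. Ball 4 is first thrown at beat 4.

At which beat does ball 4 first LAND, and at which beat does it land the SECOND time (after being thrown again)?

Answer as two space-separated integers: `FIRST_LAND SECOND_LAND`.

Beat 0 (L): throw ball1 h=6 -> lands@6:L; in-air after throw: [b1@6:L]
Beat 1 (R): throw ball2 h=6 -> lands@7:R; in-air after throw: [b1@6:L b2@7:R]
Beat 2 (L): throw ball3 h=1 -> lands@3:R; in-air after throw: [b3@3:R b1@6:L b2@7:R]
Beat 3 (R): throw ball3 h=2 -> lands@5:R; in-air after throw: [b3@5:R b1@6:L b2@7:R]
Beat 4 (L): throw ball4 h=5 -> lands@9:R; in-air after throw: [b3@5:R b1@6:L b2@7:R b4@9:R]
Beat 5 (R): throw ball3 h=6 -> lands@11:R; in-air after throw: [b1@6:L b2@7:R b4@9:R b3@11:R]
Beat 6 (L): throw ball1 h=6 -> lands@12:L; in-air after throw: [b2@7:R b4@9:R b3@11:R b1@12:L]
Beat 7 (R): throw ball2 h=1 -> lands@8:L; in-air after throw: [b2@8:L b4@9:R b3@11:R b1@12:L]
Beat 8 (L): throw ball2 h=2 -> lands@10:L; in-air after throw: [b4@9:R b2@10:L b3@11:R b1@12:L]
Beat 9 (R): throw ball4 h=5 -> lands@14:L; in-air after throw: [b2@10:L b3@11:R b1@12:L b4@14:L]
Beat 10 (L): throw ball2 h=6 -> lands@16:L; in-air after throw: [b3@11:R b1@12:L b4@14:L b2@16:L]
Beat 11 (R): throw ball3 h=6 -> lands@17:R; in-air after throw: [b1@12:L b4@14:L b2@16:L b3@17:R]
Beat 12 (L): throw ball1 h=1 -> lands@13:R; in-air after throw: [b1@13:R b4@14:L b2@16:L b3@17:R]
Beat 13 (R): throw ball1 h=2 -> lands@15:R; in-air after throw: [b4@14:L b1@15:R b2@16:L b3@17:R]
Beat 14 (L): throw ball4 h=5 -> lands@19:R; in-air after throw: [b1@15:R b2@16:L b3@17:R b4@19:R]
Ball 4: thrown@4 h=5 -> first land @9; rethrown@9 h=5 -> second land @14

Answer: 9 14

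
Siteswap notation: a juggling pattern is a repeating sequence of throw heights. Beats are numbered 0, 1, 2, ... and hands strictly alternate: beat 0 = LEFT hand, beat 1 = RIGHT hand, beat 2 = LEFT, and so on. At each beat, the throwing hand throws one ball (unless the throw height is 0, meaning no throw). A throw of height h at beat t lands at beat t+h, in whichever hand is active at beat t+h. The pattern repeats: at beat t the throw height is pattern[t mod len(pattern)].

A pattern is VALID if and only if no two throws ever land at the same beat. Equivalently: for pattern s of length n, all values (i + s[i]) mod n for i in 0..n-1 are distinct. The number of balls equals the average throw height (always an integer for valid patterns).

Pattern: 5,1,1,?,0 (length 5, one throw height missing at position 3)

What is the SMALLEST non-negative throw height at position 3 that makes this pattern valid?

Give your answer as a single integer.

Answer: 3

Derivation:
i=0: (0 + 5) mod 5 = 0
i=1: (1 + 1) mod 5 = 2
i=2: (2 + 1) mod 5 = 3
i=3: s[i]=? (unknown)
i=4: (4 + 0) mod 5 = 4
Known residues: [0, 2, 3, 4]; need a permutation of 0..4, so missing residue r = 1
Need (3 + s) mod 5 = 1; smallest s = (1 - 3) mod 5 = 3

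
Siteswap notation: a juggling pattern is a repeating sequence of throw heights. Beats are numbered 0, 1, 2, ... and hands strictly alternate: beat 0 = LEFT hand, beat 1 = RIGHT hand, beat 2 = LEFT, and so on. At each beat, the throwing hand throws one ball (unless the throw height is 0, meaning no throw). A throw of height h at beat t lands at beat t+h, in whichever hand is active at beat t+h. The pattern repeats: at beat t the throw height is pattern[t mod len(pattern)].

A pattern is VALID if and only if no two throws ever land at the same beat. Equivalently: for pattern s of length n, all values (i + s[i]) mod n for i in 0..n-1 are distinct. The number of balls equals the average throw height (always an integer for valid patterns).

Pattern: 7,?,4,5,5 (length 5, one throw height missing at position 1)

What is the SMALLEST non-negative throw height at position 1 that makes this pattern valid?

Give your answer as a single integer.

Answer: 4

Derivation:
i=0: (0 + 7) mod 5 = 2
i=1: s[i]=? (unknown)
i=2: (2 + 4) mod 5 = 1
i=3: (3 + 5) mod 5 = 3
i=4: (4 + 5) mod 5 = 4
Known residues: [1, 2, 3, 4]; need a permutation of 0..4, so missing residue r = 0
Need (1 + s) mod 5 = 0; smallest s = (0 - 1) mod 5 = 4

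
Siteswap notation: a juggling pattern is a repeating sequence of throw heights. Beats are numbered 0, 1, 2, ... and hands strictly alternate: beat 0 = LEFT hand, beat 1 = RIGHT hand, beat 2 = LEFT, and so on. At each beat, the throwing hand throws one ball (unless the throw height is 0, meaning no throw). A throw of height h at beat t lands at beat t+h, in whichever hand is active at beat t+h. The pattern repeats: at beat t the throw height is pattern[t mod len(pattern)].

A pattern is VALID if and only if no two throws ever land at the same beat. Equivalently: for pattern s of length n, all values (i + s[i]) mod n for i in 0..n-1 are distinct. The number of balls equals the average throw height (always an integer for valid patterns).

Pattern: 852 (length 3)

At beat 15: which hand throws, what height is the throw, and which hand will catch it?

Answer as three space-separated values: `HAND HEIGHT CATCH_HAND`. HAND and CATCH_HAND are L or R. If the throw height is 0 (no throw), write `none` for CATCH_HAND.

Beat 15: 15 mod 2 = 1, so hand = R
Throw height = pattern[15 mod 3] = pattern[0] = 8
Lands at beat 15+8=23, 23 mod 2 = 1, so catch hand = R

Answer: R 8 R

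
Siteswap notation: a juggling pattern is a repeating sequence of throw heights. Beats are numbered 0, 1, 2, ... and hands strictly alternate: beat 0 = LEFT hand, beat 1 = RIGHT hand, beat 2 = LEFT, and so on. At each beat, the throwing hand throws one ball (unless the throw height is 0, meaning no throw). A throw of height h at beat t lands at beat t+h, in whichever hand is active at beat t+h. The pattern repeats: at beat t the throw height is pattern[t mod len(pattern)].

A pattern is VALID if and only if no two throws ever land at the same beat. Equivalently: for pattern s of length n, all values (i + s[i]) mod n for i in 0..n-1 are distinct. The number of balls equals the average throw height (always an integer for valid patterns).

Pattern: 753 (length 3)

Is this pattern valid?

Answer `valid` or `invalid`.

Answer: valid

Derivation:
i=0: (i + s[i]) mod n = (0 + 7) mod 3 = 1
i=1: (i + s[i]) mod n = (1 + 5) mod 3 = 0
i=2: (i + s[i]) mod n = (2 + 3) mod 3 = 2
Residues: [1, 0, 2], distinct: True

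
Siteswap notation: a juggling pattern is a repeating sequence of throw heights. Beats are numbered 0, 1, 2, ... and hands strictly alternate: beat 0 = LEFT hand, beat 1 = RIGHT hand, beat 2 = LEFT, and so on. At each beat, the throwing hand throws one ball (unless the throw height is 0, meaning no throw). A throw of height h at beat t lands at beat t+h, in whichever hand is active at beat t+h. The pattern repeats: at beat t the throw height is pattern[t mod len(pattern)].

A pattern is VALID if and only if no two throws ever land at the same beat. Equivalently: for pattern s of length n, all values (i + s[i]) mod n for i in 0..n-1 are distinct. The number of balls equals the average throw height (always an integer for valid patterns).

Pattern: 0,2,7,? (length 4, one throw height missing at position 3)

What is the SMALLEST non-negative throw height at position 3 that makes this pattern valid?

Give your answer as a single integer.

Answer: 3

Derivation:
i=0: (0 + 0) mod 4 = 0
i=1: (1 + 2) mod 4 = 3
i=2: (2 + 7) mod 4 = 1
i=3: s[i]=? (unknown)
Known residues: [0, 1, 3]; need a permutation of 0..3, so missing residue r = 2
Need (3 + s) mod 4 = 2; smallest s = (2 - 3) mod 4 = 3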